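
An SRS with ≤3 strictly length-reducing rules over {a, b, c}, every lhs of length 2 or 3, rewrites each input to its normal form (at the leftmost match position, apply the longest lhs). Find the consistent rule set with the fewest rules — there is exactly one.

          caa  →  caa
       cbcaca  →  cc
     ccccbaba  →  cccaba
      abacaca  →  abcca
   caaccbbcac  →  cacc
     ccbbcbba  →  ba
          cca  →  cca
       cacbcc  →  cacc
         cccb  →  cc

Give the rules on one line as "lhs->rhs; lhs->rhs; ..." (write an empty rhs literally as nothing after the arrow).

aca->c; cb->

  | caa
  | cbcaca => caca => cc
  | ccccbaba => cccaba
  | abacaca => abcca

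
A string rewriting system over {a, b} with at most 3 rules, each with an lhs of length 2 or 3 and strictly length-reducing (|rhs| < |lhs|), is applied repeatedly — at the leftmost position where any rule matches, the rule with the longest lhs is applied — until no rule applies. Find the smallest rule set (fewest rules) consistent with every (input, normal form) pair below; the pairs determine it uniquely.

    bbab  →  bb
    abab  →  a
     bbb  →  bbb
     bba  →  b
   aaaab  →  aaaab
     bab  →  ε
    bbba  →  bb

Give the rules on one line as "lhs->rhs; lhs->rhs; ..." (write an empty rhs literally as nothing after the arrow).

  | bbab => bb
  | abab => a
  | bbb
  | bba => b

bab->; bba->b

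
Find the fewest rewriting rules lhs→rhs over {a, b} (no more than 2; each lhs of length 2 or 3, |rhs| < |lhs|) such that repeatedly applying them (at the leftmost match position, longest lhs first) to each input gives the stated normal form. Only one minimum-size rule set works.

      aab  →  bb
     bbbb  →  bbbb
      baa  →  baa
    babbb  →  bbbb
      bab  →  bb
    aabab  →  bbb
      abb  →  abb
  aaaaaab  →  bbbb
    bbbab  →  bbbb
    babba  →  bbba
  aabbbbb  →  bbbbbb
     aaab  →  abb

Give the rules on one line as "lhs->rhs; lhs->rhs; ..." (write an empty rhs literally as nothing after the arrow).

aab->bb; bab->bb

  | aab => bb
  | bbbb
  | baa
  | babbb => bbbb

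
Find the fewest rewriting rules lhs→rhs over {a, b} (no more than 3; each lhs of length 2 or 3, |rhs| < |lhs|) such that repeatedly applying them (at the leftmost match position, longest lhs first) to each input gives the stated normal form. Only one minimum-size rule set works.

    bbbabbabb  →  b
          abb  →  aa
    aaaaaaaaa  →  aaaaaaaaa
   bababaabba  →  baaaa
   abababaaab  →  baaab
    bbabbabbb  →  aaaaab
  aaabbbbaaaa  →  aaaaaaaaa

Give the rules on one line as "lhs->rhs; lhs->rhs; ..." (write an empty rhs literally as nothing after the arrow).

  | bbbabbabb => ababbabb => babbabb => babb => b
  | abb => aa
  | aaaaaaaaa
  | bababaabba => abaabba => baabba => baaaa

aba->ba; bab->; bb->a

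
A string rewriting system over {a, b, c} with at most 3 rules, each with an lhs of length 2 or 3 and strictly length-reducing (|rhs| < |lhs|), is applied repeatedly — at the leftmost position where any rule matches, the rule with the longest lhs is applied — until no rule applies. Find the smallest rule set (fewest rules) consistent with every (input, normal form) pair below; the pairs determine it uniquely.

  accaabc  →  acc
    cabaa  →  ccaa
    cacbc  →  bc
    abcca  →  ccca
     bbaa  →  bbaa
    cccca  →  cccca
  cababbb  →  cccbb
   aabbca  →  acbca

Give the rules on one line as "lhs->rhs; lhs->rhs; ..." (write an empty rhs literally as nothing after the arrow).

  | accaabc => accacc => acc
  | cabaa => ccaa
  | cacbc => bc
  | abcca => ccca

ab->c; cac->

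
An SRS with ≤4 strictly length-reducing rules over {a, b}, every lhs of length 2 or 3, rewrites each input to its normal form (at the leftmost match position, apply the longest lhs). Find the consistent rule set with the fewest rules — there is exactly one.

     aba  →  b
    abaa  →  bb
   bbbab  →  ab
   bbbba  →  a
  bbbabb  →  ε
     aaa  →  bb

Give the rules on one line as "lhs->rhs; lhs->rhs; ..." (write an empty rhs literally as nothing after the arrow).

  | aba => aa => b
  | abaa => aaa => bb
  | bbbab => bbab => bab => ab
  | bbbba => bbba => bba => ba => a

aa->b; aaa->bb; abb->; ba->a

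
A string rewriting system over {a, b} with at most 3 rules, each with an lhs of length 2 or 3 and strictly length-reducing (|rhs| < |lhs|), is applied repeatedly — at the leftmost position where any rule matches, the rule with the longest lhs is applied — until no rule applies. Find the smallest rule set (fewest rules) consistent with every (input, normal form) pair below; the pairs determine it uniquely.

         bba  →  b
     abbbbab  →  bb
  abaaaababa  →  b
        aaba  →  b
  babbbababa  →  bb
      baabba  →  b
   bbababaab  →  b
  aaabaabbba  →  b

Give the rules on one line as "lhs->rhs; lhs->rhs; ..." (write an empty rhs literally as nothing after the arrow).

  | bba => b
  | abbbbab => abbbab => abbab => abab => aab => bb
  | abaaaababa => aaaaababa => baaababa => aababa => bbaba => bba => b
  | aaba => bba => b

aa->b; ab->a; ba->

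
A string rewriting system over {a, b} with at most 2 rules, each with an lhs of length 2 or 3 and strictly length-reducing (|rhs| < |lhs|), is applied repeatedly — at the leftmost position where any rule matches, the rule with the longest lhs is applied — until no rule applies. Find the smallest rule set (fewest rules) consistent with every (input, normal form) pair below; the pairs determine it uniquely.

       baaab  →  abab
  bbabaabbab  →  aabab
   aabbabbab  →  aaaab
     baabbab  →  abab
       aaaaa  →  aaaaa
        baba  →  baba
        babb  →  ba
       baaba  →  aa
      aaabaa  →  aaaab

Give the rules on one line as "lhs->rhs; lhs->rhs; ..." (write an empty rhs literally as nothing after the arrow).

baa->ab; bb->

  | baaab => abab
  | bbabaabbab => abaabbab => aabbbab => aabab
  | aabbabbab => aaabbab => aaaab
  | baabbab => abbbab => abab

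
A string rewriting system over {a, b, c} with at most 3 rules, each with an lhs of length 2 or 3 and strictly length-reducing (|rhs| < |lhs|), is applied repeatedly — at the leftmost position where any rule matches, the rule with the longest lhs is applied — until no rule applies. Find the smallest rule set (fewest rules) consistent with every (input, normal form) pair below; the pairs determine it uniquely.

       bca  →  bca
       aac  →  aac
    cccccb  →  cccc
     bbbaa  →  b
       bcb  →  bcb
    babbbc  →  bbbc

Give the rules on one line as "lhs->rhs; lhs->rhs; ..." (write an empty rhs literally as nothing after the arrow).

  | bca
  | aac
  | cccccb => cccc
  | bbbaa => bba => b

ba->; ccb->c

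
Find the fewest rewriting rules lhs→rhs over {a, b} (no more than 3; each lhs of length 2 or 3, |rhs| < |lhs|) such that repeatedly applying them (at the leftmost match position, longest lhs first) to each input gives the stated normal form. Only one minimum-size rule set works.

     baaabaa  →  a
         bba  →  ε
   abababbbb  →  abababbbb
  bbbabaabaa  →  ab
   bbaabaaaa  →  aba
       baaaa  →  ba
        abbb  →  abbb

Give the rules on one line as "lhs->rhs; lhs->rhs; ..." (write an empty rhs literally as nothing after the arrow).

  | baaabaa => bbaa => a
  | bba => ε
  | abababbbb
  | bbbabaabaa => bbaabaa => abaa => ab

aa->; aaa->; bba->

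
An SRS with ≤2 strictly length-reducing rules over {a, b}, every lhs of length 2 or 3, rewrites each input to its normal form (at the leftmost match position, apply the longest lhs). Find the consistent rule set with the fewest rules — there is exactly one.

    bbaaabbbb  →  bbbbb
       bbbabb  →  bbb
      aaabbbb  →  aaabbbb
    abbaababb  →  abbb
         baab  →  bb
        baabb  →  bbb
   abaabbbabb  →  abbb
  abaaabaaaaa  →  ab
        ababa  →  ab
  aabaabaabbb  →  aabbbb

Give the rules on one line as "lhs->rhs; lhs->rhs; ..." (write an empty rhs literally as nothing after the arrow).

ba->b; bba->ba

  | bbaaabbbb => baaabbbb => baabbbb => babbbb => bbbbb
  | bbbabb => bbabb => babb => bbb
  | aaabbbb
  | abbaababb => abaababb => abababb => abbabb => ababb => abbb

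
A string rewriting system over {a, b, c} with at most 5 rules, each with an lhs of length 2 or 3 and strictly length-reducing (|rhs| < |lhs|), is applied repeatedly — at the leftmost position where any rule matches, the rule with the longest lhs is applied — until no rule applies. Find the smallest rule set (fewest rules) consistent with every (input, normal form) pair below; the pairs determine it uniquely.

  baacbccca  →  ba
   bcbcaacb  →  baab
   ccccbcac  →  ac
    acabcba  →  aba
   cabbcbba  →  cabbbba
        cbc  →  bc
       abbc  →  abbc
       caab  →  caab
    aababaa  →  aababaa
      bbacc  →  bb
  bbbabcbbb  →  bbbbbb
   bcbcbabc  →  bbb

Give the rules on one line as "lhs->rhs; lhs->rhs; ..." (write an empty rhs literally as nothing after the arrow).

abc->; acc->; bca->a; cb->b

  | baacbccca => baabccca => bacca => ba
  | bcbcaacb => bbcaacb => baacb => baab
  | ccccbcac => cccbcac => ccbcac => cbcac => bcac => ac
  | acabcba => acba => aba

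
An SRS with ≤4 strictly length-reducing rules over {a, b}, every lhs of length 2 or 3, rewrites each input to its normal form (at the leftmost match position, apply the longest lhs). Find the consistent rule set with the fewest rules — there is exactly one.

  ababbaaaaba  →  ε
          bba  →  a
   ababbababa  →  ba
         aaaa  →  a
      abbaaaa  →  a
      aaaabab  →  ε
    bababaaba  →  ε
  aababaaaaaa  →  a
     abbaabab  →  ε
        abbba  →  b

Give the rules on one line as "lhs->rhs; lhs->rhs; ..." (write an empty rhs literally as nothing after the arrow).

  | ababbaaaaba => bbbaaaaba => baaaaba => baaaba => baaba => baba => bb => ε
  | bba => a
  | ababbababa => bbbababa => bababa => bbba => ba
  | aaaa => aaa => aa => a

aa->a; aba->b; bb->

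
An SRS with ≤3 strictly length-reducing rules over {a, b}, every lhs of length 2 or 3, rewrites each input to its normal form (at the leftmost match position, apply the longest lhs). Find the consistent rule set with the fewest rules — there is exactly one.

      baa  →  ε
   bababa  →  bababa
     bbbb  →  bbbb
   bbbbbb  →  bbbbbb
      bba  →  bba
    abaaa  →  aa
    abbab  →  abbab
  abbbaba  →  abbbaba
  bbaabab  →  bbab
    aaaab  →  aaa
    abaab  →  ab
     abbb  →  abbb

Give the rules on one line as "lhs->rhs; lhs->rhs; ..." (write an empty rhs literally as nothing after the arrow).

  | baa => ε
  | bababa
  | bbbb
  | bbbbbb

aab->a; baa->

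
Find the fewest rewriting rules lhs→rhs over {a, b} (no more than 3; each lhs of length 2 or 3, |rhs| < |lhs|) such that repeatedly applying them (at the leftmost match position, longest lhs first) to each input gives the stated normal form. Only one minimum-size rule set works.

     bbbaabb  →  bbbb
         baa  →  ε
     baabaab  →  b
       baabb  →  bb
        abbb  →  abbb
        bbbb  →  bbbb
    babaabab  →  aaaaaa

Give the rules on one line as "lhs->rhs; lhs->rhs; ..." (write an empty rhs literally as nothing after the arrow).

  | bbbaabb => bbbb
  | baa => ε
  | baabaab => baab => b
  | baabb => bb

baa->; bab->aa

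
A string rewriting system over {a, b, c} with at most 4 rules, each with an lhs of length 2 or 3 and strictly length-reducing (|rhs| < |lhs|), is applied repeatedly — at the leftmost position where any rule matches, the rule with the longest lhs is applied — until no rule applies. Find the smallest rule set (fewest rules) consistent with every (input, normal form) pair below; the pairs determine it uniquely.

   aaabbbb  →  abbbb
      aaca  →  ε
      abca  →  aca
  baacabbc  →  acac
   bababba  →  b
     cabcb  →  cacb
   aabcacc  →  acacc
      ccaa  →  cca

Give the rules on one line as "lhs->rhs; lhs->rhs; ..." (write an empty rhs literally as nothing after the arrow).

aa->a; aac->b; ba->; bc->c

  | aaabbbb => aabbbb => abbbb
  | aaca => ba => ε
  | abca => aca
  | baacabbc => acabbc => acabc => acac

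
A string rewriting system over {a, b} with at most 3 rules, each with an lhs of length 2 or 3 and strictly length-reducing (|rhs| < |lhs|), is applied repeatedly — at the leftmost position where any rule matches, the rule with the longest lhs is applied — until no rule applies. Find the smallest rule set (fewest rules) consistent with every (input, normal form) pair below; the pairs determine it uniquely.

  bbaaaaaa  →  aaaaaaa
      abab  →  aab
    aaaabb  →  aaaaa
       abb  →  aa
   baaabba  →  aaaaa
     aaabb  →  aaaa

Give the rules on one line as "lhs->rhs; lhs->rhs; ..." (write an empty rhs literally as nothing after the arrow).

  | bbaaaaaa => aaaaaaa
  | abab => aab
  | aaaabb => aaaaa
  | abb => aa

ba->a; bb->a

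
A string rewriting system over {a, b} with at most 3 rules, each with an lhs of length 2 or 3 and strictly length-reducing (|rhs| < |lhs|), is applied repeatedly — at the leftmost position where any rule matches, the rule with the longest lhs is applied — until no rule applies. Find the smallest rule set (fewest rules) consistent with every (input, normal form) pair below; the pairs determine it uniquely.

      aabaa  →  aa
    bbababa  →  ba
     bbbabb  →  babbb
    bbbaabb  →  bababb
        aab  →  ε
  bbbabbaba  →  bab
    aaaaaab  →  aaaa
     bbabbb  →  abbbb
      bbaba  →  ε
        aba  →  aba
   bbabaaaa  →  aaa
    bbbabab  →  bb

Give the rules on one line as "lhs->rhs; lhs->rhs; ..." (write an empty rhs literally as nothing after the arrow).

  | aabaa => aa
  | bbababa => abbaba => aabba => ba
  | bbbabb => babbb
  | bbbaabb => bababb

aab->; bba->ab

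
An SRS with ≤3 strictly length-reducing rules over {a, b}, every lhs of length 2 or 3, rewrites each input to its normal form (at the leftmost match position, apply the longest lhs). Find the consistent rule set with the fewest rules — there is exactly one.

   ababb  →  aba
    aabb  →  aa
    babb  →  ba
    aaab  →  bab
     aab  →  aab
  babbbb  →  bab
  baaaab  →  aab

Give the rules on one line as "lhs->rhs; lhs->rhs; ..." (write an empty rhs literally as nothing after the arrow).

aaa->ba; bb->; bbb->

  | ababb => aba
  | aabb => aa
  | babb => ba
  | aaab => bab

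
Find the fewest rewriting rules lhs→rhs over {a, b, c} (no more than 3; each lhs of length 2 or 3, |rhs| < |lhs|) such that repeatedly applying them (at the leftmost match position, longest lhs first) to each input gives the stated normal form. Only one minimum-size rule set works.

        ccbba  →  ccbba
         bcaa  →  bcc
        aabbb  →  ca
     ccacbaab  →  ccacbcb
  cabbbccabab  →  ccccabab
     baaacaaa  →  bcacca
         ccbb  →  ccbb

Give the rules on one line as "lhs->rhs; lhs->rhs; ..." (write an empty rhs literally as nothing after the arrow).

  | ccbba
  | bcaa => bcc
  | aabbb => cbbb => ca
  | ccacbaab => ccacbcb

aa->c; bbb->a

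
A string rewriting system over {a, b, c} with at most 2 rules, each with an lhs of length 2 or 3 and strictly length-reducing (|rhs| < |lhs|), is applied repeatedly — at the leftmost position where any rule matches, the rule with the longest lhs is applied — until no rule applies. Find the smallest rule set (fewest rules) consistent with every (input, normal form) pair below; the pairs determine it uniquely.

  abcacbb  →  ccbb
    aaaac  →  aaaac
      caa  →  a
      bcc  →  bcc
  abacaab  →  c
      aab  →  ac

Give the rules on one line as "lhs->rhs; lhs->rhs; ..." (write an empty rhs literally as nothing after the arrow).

  | abcacbb => ccacbb => ccbb
  | aaaac
  | caa => a
  | bcc

ab->c; ca->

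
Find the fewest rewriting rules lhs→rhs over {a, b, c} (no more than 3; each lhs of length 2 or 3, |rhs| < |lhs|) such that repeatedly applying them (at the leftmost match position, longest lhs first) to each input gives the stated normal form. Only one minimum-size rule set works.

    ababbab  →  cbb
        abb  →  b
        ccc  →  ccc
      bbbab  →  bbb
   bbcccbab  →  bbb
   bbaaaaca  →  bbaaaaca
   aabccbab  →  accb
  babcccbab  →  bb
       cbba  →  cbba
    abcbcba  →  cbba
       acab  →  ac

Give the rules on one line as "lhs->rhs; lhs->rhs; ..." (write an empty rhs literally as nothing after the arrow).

  | ababbab => cbbab => cbb
  | abb => b
  | ccc
  | bbbab => bbb

ab->; aba->c; bc->b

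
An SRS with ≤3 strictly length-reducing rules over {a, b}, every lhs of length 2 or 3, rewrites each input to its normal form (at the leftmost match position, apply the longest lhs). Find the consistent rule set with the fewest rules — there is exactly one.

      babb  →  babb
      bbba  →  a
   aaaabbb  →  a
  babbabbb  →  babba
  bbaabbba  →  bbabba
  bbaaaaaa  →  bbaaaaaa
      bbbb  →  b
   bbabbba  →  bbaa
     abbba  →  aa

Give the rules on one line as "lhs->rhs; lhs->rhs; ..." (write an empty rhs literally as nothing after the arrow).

aab->a; bbb->

  | babb
  | bbba => a
  | aaaabbb => aaabb => aab => a
  | babbabbb => babba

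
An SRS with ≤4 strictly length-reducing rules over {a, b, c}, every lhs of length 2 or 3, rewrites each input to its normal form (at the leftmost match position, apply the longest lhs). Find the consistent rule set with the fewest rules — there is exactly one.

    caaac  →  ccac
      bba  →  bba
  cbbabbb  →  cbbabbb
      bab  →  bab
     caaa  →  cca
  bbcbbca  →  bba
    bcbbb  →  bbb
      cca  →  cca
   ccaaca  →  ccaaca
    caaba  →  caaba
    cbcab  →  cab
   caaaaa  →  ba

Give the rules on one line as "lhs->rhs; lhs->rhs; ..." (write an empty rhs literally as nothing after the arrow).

aaa->ca; bc->; ccc->b

  | caaac => ccac
  | bba
  | cbbabbb
  | bab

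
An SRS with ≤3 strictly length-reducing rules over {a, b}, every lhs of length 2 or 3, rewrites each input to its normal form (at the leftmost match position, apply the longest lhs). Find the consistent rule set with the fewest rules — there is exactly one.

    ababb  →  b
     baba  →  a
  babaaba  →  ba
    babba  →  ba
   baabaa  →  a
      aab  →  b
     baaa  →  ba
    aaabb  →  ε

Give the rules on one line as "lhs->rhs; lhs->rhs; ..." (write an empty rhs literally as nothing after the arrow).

aa->a; ab->b; bb->

  | ababb => babb => bbb => b
  | baba => bba => a
  | babaaba => bbaaba => aaba => aba => ba
  | babba => bbba => ba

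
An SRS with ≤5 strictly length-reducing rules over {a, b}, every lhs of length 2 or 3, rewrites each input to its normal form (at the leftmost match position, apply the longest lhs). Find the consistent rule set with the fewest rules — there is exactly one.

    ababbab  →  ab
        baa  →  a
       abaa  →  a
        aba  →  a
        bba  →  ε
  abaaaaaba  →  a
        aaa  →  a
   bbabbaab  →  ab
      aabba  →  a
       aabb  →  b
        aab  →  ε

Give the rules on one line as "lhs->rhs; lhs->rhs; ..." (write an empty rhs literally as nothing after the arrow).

aa->a; aab->; ba->a; bba->

  | ababbab => aabbab => bab => ab
  | baa => aa => a
  | abaa => aaa => aa => a
  | aba => aa => a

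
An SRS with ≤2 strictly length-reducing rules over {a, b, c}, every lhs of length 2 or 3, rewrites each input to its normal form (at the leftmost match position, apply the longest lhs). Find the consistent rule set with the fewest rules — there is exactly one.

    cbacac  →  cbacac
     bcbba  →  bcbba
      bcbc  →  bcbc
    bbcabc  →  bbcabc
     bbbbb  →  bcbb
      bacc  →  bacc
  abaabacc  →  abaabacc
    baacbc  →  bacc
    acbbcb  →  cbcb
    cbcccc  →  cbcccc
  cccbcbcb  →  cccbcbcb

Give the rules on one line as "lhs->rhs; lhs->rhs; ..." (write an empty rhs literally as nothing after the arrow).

acb->c; bbb->bc

  | cbacac
  | bcbba
  | bcbc
  | bbcabc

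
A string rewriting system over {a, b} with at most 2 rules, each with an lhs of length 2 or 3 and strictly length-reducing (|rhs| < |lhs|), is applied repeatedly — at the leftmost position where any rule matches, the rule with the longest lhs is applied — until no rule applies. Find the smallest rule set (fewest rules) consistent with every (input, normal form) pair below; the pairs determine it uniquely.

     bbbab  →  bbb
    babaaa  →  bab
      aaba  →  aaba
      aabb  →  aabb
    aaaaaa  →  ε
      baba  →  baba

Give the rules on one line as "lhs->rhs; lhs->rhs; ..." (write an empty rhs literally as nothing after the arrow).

aaa->; bba->b

  | bbbab => bbb
  | babaaa => bab
  | aaba
  | aabb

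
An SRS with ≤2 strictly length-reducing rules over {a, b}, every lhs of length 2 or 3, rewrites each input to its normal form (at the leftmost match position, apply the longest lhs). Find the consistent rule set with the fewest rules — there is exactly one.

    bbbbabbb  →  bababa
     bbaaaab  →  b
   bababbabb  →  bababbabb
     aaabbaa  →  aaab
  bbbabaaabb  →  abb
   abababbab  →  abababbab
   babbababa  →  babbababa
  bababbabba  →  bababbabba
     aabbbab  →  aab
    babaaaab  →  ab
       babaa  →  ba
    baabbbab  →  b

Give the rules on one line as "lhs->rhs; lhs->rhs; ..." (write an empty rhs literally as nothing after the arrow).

  | bbbbabbb => bababbb => bababa
  | bbaaaab => baab => b
  | bababbabb
  | aaabbaa => aaab

baa->; bbb->ba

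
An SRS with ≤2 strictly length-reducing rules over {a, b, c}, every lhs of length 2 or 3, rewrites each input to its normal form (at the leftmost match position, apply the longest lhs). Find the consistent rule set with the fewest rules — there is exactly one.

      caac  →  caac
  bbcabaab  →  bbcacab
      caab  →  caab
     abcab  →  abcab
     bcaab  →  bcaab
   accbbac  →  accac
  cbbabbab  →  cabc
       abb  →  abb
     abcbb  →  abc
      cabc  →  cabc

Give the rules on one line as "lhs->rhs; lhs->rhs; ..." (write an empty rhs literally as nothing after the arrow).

  | caac
  | bbcabaab => bbcacab
  | caab
  | abcab

ba->c; cb->c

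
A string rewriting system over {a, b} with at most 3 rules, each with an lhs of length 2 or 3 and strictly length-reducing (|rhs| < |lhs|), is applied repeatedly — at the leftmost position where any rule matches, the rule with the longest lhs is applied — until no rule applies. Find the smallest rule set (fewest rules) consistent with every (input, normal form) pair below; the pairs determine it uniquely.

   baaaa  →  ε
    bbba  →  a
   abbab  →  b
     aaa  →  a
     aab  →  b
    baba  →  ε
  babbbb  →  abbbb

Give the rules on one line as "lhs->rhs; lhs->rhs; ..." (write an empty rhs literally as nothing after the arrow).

  | baaaa => aaaa => aa => ε
  | bbba => bba => ba => a
  | abbab => abab => aab => b
  | aaa => a

aa->; ba->a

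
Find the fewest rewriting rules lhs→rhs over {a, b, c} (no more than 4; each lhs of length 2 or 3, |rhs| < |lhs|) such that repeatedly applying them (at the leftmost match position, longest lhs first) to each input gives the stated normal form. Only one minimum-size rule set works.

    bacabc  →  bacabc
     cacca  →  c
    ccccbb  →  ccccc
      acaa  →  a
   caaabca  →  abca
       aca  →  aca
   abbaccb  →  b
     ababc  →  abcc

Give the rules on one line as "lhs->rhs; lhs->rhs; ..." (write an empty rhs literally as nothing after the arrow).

acc->ca; bab->bc; bb->c; caa->

  | bacabc
  | cacca => ccaa => c
  | ccccbb => ccccc
  | acaa => a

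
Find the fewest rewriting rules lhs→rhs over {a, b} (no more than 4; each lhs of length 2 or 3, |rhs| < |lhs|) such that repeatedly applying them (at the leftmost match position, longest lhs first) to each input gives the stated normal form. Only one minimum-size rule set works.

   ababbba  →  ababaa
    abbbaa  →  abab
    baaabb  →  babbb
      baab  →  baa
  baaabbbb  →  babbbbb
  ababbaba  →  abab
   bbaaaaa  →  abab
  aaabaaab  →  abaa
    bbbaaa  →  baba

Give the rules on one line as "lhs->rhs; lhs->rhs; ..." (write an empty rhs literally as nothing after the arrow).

  | ababbba => ababaa
  | abbbaa => abaaa => abab
  | baaabb => babbb
  | baab => baa

aaa->ab; aab->aa; bba->aa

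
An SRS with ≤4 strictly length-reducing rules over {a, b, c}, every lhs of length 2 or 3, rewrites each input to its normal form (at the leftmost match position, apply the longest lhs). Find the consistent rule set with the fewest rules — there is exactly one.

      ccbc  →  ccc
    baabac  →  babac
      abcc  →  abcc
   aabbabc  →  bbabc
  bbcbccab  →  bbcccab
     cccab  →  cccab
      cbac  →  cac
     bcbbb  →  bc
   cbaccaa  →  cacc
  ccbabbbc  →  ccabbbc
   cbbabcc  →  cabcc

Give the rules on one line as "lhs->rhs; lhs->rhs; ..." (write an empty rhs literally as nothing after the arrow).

aa->; baa->ba; cb->c

  | ccbc => ccc
  | baabac => babac
  | abcc
  | aabbabc => bbabc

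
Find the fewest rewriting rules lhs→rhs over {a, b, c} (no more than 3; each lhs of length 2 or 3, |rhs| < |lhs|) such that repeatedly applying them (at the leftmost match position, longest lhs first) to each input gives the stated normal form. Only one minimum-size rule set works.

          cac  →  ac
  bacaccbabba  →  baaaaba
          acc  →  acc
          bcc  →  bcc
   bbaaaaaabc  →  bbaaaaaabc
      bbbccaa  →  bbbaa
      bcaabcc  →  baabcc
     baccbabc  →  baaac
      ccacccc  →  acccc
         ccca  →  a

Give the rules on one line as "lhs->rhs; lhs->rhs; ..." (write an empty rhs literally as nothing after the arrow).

  | cac => ac
  | bacaccbabba => baaccbabba => baaccaaba => baacaaba => baaaaba
  | acc
  | bcc

bab->aa; ca->a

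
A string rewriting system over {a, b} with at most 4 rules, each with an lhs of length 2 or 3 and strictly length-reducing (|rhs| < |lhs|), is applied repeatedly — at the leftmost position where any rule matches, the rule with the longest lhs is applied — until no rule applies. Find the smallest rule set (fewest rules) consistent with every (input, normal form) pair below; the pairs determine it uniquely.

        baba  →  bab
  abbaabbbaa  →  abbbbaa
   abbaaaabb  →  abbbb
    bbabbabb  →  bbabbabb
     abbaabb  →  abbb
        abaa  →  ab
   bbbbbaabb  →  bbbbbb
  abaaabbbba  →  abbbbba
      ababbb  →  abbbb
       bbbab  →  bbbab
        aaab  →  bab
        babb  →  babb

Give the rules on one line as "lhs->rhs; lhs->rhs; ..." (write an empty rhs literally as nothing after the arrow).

aaa->ba; aab->; aba->ab

  | baba => bab
  | abbaabbbaa => abbbbaa
  | abbaaaabb => abbbaabb => abbbb
  | bbabbabb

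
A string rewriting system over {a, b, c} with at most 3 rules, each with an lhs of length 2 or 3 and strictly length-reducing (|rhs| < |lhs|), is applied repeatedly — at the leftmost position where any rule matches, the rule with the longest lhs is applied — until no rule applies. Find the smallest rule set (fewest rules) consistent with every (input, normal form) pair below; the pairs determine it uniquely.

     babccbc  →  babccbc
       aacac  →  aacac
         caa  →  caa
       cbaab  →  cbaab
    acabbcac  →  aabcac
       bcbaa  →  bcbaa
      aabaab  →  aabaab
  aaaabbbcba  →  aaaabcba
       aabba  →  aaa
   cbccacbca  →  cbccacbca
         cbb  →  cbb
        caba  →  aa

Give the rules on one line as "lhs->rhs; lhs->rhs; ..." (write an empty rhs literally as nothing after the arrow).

  | babccbc
  | aacac
  | caa
  | cbaab

abb->a; cab->a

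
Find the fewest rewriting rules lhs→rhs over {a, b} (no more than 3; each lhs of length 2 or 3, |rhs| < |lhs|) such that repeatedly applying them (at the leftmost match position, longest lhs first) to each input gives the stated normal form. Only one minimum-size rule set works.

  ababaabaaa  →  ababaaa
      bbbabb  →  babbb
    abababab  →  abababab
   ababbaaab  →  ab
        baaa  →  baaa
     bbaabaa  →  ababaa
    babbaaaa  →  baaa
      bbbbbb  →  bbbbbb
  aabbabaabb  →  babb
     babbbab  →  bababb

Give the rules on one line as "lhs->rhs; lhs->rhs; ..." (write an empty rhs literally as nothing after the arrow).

  | ababaabaaa => ababaaa
  | bbbabb => babbb
  | abababab
  | ababbaaab => abaabaab => abaab => ab

aab->; bba->ab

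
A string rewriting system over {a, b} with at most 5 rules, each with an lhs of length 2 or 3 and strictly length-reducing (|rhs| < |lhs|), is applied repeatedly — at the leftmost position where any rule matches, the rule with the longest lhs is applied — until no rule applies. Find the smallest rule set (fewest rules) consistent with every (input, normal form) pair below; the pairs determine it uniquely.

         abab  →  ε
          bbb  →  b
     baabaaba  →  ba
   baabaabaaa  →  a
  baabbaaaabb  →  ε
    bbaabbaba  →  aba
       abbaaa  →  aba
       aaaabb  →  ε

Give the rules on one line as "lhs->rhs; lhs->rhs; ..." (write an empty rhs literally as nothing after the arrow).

aa->b; abb->ab; bab->ab; bb->

  | abab => aab => bb => ε
  | bbb => b
  | baabaaba => bbbaaba => baaba => bbba => ba
  | baabaabaaa => bbbaabaaa => baabaaa => bbbaaa => baaa => bba => a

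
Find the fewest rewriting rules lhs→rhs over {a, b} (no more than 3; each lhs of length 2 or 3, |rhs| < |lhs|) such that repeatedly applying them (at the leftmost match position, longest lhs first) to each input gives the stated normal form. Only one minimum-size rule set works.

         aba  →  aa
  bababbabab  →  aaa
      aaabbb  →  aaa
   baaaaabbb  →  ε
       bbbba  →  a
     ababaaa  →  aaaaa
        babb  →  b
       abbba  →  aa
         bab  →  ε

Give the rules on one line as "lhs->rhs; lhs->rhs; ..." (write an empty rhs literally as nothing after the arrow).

ab->a; ba->b; bb->

  | aba => aa
  | bababbabab => bbabbabab => abbabab => ababab => aabab => aaab => aaa
  | aaabbb => aaabb => aaab => aaa
  | baaaaabbb => baaaabbb => baaabbb => baabbb => babbb => bbbb => bb => ε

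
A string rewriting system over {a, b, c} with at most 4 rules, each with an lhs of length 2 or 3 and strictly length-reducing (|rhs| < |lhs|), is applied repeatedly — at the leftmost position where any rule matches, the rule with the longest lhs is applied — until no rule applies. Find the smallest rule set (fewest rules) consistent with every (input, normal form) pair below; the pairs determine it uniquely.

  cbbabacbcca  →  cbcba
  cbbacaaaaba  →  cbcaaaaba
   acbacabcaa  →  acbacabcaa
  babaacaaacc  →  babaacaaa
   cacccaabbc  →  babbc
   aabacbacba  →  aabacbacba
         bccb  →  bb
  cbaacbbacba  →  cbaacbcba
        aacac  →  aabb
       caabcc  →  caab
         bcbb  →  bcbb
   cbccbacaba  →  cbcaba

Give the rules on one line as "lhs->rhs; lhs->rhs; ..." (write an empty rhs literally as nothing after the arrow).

  | cbbabacbcca => cbbacbcca => cbcbcca => cbcba
  | cbbacaaaaba => cbcaaaaba
  | acbacabcaa
  | babaacaaacc => babaacaaa

bba->b; cac->bb; cc->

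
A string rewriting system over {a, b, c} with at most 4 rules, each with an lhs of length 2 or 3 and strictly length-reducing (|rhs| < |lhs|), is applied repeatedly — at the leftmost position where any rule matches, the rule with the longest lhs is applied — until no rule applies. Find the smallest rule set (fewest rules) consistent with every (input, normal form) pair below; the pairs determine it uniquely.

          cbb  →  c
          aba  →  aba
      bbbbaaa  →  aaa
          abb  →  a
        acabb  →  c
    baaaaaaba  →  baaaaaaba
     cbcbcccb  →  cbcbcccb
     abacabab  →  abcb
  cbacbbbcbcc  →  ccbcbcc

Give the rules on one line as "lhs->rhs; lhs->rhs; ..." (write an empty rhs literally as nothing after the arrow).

aca->c; bb->; cba->c

  | cbb => c
  | aba
  | bbbbaaa => bbaaa => aaa
  | abb => a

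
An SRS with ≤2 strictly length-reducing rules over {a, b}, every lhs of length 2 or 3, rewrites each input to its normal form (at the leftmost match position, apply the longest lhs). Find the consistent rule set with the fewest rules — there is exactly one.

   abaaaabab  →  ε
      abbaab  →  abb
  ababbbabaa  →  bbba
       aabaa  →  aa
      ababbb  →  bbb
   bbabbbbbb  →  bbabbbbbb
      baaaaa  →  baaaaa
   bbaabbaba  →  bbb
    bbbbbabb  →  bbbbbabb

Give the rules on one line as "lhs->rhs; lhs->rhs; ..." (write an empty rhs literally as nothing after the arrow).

  | abaaaabab => aaabab => aab => ε
  | abbaab => abb
  | ababbbabaa => bbbabaa => bbba
  | aabaa => aa

aab->; aba->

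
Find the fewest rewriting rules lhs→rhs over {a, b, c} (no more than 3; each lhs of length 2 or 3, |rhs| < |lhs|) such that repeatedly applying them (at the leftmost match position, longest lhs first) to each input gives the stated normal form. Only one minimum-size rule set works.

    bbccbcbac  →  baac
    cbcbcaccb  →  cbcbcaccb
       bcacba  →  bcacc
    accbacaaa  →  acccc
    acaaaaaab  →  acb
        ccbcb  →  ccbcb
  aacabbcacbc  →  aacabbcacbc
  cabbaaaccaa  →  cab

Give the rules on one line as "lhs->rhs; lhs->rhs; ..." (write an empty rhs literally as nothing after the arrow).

aaa->; bcc->a; cba->cc

  | bbccbcbac => babcbac => babccc => baac
  | cbcbcaccb
  | bcacba => bcacc
  | accbacaaa => accccaaa => acccc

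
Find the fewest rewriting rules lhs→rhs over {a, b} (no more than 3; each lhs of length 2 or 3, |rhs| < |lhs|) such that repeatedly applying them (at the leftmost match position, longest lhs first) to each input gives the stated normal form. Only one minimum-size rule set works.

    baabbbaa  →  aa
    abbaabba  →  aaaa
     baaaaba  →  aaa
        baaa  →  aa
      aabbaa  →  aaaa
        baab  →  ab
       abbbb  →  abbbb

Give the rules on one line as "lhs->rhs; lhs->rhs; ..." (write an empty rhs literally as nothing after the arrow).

ba->; bba->a

  | baabbbaa => abbbaa => abaa => aa
  | abbaabba => aaabba => aaaa
  | baaaaba => aaaba => aaa
  | baaa => aa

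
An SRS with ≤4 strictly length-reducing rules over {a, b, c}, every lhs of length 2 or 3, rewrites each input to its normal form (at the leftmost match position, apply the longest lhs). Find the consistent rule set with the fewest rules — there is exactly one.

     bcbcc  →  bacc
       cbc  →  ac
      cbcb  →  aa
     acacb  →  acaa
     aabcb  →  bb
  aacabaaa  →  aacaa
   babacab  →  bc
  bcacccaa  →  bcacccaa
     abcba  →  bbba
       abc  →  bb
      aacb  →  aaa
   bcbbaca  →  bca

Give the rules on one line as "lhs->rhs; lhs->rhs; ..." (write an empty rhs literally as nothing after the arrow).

  | bcbcc => bacc
  | cbc => ac
  | cbcb => acb => aa
  | acacb => acaa

ab->; aba->; abc->bb; cb->a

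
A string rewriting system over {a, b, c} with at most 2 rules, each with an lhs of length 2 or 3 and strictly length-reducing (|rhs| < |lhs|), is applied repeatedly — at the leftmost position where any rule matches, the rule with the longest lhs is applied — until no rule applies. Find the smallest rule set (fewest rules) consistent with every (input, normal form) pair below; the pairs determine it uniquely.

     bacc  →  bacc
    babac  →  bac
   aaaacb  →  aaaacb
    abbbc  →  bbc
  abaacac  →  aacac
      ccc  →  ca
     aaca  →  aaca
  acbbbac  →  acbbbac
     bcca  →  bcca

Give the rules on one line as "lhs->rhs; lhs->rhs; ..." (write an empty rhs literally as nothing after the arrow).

  | bacc
  | babac => bac
  | aaaacb
  | abbbc => bbc

ab->; ccc->ca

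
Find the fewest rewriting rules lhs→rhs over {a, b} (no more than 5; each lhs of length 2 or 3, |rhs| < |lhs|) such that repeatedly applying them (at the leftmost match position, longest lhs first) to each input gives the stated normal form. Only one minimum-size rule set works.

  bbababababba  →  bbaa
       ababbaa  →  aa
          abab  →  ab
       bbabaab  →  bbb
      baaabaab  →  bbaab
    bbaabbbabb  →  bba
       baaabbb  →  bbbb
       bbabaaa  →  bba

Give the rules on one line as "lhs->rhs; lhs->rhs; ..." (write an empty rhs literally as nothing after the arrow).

  | bbababababba => bbaabababba => bbaababba => bbaabba => bbaa
  | ababbaa => abbaa => aa
  | abab => ab
  | bbabaab => bbaaab => bbb

aaa->; aba->a; abb->; bab->ba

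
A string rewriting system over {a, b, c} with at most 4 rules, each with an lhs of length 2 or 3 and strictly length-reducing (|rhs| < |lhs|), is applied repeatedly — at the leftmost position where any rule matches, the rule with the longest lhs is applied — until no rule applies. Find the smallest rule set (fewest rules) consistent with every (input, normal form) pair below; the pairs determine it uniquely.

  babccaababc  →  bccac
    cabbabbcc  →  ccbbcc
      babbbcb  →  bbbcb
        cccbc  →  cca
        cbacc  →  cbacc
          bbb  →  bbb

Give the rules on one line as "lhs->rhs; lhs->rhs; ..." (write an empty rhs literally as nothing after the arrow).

  | babccaababc => bccaababc => bccaabc => bccac
  | cabbabbcc => ccbabbcc => ccbbcc
  | babbbcb => bbbcb
  | cccbc => cca

ab->; cab->cc; cbc->a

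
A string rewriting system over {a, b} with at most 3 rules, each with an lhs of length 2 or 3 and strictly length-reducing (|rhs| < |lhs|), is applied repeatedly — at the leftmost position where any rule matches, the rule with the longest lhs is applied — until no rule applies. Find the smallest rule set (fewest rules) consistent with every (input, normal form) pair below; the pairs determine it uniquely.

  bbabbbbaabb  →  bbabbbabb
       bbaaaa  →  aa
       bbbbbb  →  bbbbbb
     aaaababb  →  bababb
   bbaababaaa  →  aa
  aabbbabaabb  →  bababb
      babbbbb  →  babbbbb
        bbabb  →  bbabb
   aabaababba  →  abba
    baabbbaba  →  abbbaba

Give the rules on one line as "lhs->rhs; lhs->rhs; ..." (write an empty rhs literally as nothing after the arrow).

aaa->b; aab->ba; baa->a

  | bbabbbbaabb => bbabbbabb
  | bbaaaa => baaa => aa
  | bbbbbb
  | aaaababb => bababb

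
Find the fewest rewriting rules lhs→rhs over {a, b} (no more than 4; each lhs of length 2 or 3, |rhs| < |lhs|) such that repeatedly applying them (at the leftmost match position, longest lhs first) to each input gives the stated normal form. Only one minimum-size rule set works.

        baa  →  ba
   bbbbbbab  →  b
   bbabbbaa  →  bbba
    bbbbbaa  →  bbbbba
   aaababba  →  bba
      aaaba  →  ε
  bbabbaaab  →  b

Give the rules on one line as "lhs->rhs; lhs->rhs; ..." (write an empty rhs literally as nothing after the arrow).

  | baa => ba
  | bbbbbbab => bbbbbab => bbbbab => bbbab => bbab => bab => ab => b
  | bbabbbaa => babbbaa => abbbaa => bbbaa => bbba
  | bbbbbaa => bbbbba

aa->a; ab->b; aba->; bab->ab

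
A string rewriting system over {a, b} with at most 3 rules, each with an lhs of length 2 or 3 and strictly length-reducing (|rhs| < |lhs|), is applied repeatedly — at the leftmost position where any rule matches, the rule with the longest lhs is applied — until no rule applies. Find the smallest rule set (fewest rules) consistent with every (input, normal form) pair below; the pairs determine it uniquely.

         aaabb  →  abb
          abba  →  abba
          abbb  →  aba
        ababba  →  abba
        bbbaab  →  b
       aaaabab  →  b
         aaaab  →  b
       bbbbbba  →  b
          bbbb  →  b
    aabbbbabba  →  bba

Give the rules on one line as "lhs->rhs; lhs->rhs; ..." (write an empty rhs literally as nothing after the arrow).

aa->; bab->b; bbb->ba

  | aaabb => abb
  | abba
  | abbb => aba
  | ababba => abba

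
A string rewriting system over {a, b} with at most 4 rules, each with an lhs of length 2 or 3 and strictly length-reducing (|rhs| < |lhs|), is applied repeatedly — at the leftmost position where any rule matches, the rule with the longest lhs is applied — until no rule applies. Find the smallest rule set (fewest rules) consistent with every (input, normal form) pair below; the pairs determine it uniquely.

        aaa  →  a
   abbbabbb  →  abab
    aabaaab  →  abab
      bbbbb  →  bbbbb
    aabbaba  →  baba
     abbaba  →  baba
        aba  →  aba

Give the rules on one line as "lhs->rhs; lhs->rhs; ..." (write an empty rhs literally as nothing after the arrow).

aa->a; abb->ba; bba->ab

  | aaa => aa => a
  | abbbabbb => bababbb => babbab => bbaab => abab
  | aabaaab => abaaab => abaab => abab
  | bbbbb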